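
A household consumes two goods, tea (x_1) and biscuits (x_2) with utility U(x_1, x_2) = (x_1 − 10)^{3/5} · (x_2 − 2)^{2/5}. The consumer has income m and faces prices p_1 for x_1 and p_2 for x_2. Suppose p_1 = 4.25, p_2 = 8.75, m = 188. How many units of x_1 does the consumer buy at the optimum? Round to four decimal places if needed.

MRS = (3/2)·(x_2−2)/(x_1−10). Tangency with p_1/p_2 gives x_2−2 = (2/3)·(p_1/p_2)·(x_1−10).
Substituting into the budget: x_1* = 10 + 0.6·(m − 10·p_1 − 2·p_2)/p_1, and x_2* = 2 + 0.4·(…)/p_2.
Discretionary income = 188 − 10·4.25 − 2·8.75 = 128; x_1* = 10 + 0.6·128/4.25 = 28.0706.

x_1* = 28.0706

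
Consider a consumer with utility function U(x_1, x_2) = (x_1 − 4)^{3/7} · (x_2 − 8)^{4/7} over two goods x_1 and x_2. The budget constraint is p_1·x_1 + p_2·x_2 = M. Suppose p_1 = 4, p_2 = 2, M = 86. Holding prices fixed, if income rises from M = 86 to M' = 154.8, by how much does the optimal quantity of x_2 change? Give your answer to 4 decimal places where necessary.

Δx_2* = 19.6571

This is Cobb-Douglas in (x_1−4, x_2−8): tangency gives 3/7·p_2·(x_2−8) = 4/7·p_1·(x_1−4).
Substituting into the budget: x_1* = 4 + 3/7·(M − 4·p_1 − 8·p_2)/p_1, and x_2* = 8 + 4/7·(…)/p_2.
Discretionary income = 86 − 4·4 − 8·2 = 54; x_2* = 8 + 4/7·54/2 = 23.4286.
At M' = 154.8: x_2* = 43.0857. Change: 43.0857 − 23.4286 = 19.6571.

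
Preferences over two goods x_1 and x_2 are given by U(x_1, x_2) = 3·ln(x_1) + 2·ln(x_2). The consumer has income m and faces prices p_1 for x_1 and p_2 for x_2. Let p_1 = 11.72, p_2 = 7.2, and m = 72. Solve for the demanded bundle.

Demand: x_1*(p_1,p_2,m) = 0.6·m/p_1 and x_2* = 0.4·m/p_2.
At p_1=11.72, p_2=7.2, m=72: x_1* = 0.6·72/11.72 = 3.686, x_2* = 4.

x_1* = 3.686, x_2* = 4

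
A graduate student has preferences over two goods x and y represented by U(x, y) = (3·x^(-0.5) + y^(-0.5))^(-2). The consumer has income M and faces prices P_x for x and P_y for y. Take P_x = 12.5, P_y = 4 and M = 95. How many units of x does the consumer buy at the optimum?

MU_x ∝ 3·x^(-1.5), MU_y ∝ y^(-1.5), so MRS = 3·(y/x)^(1.5) = P_x/P_y.
Solve for the ratio: y/x = [(1/3)·P_x/P_y]^(2/3).
Substitute y = (y/x)·x into the budget: x* = M/(P_x + P_y·(y/x)).
Numerically y/x = 1.027588, so x* = 95/(12.5 + 4·1.027588) = 5.7193.

x* = 5.7193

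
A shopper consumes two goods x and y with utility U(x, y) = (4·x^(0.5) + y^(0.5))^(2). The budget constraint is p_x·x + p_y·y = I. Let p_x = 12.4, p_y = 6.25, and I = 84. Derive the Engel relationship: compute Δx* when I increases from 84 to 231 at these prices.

MRS = MU_x/MU_y = 4·(y/x)^(0.5). Set equal to p_x/p_y.
Solve for the ratio: y/x = [(1/4)·p_x/p_y]^(2).
With the ratio pinned down, the budget gives x* = I/(p_x + p_y·(y/x)) and y* = (y/x)·x*.
Numerically y/x = 0.246016, so x* = 84/(12.4 + 6.25·0.246016) = 6.0269.
At I' = 231: x* = 16.5739. Change: 16.5739 − 6.0269 = 10.547.

Δx* = 10.547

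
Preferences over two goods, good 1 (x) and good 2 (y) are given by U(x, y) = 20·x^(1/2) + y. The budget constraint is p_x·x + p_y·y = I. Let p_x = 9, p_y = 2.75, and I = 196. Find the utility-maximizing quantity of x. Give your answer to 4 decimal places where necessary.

MU_x = 10/√x, MU_y = 1. Tangency: 10/√x = p_x/p_y.
Thus x* = (10·p_y/p_x)² — independent of I — with the rest of income spent on y.
Plugging in: x* = (10·2.75/9)² = 9.3364.

x* = 9.3364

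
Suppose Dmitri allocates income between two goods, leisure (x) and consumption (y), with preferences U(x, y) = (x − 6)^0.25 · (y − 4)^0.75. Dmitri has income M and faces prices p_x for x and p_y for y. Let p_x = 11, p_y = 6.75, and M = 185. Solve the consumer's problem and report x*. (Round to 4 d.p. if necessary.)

MRS = (1/3)·(y−4)/(x−6). Tangency with p_x/p_y gives y−4 = 3·(p_x/p_y)·(x−6).
After buying the subsistence bundle (6, 4), a share 0.25 of the remaining income goes to x: x* = 6 + 0.25·(M − 6p_x − 4p_y)/p_x.
Discretionary income = 185 − 6·11 − 4·6.75 = 92; x* = 6 + 0.25·92/11 = 8.0909.

x* = 8.0909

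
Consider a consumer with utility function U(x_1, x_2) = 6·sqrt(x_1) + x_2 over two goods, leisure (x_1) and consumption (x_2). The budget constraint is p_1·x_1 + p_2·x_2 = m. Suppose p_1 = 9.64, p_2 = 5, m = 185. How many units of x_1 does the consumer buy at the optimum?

MU_x_1 = 3/√x_1, MU_x_2 = 1. Tangency: 3/√x_1 = p_1/p_2.
Thus x_1* = (3·p_2/p_1)² — independent of m — with the rest of income spent on x_2.
Plugging in: x_1* = (3·5/9.64)² = 2.4212.

x_1* = 2.4212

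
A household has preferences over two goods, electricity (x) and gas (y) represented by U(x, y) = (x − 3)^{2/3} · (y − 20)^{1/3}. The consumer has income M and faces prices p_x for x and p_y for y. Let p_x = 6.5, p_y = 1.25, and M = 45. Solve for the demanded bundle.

x* = 3.0513, y* = 20.1333

This is Cobb-Douglas in (x−3, y−20): tangency gives 2/3·p_y·(y−20) = 1/3·p_x·(x−3).
Substituting into the budget: x* = 3 + 2/3·(M − 3·p_x − 20·p_y)/p_x, and y* = 20 + 1/3·(…)/p_y.
Discretionary income = 45 − 3·6.5 − 20·1.25 = 0.5; x* = 3 + 2/3·0.5/6.5 = 3.0513; y* = 20 + 1/3·0.5/1.25 = 20.1333.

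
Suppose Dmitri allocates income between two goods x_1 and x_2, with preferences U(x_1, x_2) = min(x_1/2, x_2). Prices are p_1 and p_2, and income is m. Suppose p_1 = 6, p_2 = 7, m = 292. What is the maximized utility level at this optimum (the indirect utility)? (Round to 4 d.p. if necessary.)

V = 15.3684

Leontief preferences: the optimum is at the kink where x_1/2 = x_2/1, i.e. x_2 = (1/2)·x_1.
Budget: p_1·x_1 + p_2·(1/2)·x_1 = m, so (2·p_1 + p_2)·x_1 = 2·m.
Demand: x_1*(p_1,p_2,m) = 2·m/(2·p_1 + p_2), x_2* = m/(2·p_1 + p_2).
Here 2·6 + 7 = 19, giving x_1* = 30.7368 and x_2* = 15.3684.
Utility at the optimum: U(30.7368, 15.3684) = 15.3684.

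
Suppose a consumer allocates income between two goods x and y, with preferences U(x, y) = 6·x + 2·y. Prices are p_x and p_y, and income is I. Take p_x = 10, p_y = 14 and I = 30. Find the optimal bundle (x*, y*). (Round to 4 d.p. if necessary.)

x* = 3, y* = 0

Linear utility — the consumer picks whichever good has higher MU/price: 6/10 = 0.6 vs 2/14 = 0.1429.
x gives more utility per dollar, so spend all income on x: x* = I/p_x, y* = 0.
Numerically: x* = 3, y* = 0.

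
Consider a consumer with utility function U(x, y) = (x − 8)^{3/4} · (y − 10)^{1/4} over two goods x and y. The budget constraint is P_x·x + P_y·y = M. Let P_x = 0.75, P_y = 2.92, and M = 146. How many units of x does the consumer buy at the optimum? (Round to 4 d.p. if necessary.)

MRS = 3·(y−10)/(x−8). Tangency with P_x/P_y gives y−10 = (1/3)·(P_x/P_y)·(x−8).
After buying the subsistence bundle (8, 10), a share 0.75 of the remaining income goes to x: x* = 8 + 0.75·(M − 8P_x − 10P_y)/P_x.
Discretionary income = 146 − 8·0.75 − 10·2.92 = 110.8; x* = 8 + 0.75·110.8/0.75 = 118.8.

x* = 118.8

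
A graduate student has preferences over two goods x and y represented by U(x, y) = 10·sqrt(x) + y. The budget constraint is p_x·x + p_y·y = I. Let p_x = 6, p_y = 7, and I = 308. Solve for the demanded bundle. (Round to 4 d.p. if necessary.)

x* = 34.0278, y* = 14.8333

Utility is quasi-linear in y; the FOC for x is 5/√x = p_x/p_y.
Solve: √x = 5·p_y/p_x, so x*(p_x,p_y) = (5·p_y/p_x)², and y* = (I − p_x·x*)/p_y.
Plugging in: x* = (5·7/6)² = 34.0278, y* = 14.8333.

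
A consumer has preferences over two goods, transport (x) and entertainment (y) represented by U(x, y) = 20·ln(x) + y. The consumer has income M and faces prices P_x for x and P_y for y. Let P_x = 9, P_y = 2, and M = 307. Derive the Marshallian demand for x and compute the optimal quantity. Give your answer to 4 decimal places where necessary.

Set MRS = P_x/P_y: (20/x)/1 = P_x/P_y.
So x*(P_x,P_y) = 20·P_y/P_x, independent of income; and y* = (M − 20·P_y)/P_y.
At the given prices: x* = 20·2/9 = 4.4444.

x* = 4.4444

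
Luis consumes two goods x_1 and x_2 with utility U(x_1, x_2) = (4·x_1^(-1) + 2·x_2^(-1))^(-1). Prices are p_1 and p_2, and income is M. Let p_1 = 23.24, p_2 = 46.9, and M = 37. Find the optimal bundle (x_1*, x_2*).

x_1* = 0.7943, x_2* = 0.3953

MRS = MU_x_1/MU_x_2 = 2·(x_2/x_1)^(2). Set equal to p_1/p_2.
Solve for the ratio: x_2/x_1 = [(1/2)·p_1/p_2]^(0.5).
With the ratio pinned down, the budget gives x_1* = M/(p_1 + p_2·(x_2/x_1)) and x_2* = (x_2/x_1)·x_1*.
Numerically x_2/x_1 = 0.497756, so x_1* = 37/(23.24 + 46.9·0.497756) = 0.7943 and x_2* = 0.497756·0.7943 = 0.3953.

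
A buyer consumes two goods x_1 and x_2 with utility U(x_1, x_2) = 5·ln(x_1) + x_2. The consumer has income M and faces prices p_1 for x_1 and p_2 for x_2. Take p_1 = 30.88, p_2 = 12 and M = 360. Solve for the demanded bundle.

x_1* = 1.943, x_2* = 25

So x_1*(p_1,p_2) = 5·p_2/p_1, independent of income; and x_2* = (M − 5·p_2)/p_2.
At the given prices: x_1* = 5·12/30.88 = 1.943, and x_2* = 25.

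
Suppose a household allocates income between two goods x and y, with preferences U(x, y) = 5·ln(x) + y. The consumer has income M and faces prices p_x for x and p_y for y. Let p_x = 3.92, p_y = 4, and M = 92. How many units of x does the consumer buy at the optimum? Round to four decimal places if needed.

So x*(p_x,p_y) = 5·p_y/p_x, independent of income; and y* = (M − 5·p_y)/p_y.
At the given prices: x* = 5·4/3.92 = 5.102.

x* = 5.102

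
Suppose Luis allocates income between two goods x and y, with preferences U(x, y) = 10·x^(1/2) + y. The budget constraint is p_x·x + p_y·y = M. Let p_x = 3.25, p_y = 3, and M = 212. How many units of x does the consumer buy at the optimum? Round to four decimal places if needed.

x* = 21.3018

Thus x* = (5·p_y/p_x)² — independent of M — with the rest of income spent on y.
Plugging in: x* = (5·3/3.25)² = 21.3018.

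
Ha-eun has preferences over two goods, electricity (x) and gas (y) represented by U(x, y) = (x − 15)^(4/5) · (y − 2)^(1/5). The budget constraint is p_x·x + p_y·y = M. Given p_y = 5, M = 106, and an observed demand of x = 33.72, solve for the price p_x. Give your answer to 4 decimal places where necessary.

p_x = 2.5

Let x' = x−15, y' = y−2. MRS = 4·y'/x' = p_x/p_y.
After buying the subsistence bundle (15, 2), a share 0.8 of the remaining income goes to x: x* = 15 + 0.8·(M − 15p_x − 2p_y)/p_x.
Set x* = 33.72 in the demand function and solve for p_x: p_x = 2.5.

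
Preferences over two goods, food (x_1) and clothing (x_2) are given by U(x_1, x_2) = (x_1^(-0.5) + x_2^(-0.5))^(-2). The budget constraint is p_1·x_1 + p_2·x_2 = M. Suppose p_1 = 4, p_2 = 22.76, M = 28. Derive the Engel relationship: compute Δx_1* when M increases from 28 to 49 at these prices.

Δx_1* = 1.8849

MU_x_1 ∝ x_1^(-1.5), MU_x_2 ∝ x_2^(-1.5), so MRS = (x_2/x_1)^(1.5) = p_1/p_2.
Hence x_2/x_1 = (p_1/p_2)^(1/(1.5)), i.e. raised to the 2/3 power.
With the ratio pinned down, the budget gives x_1* = M/(p_1 + p_2·(x_2/x_1)) and x_2* = (x_2/x_1)·x_1*.
Numerically x_2/x_1 = 0.313756, so x_1* = 28/(4 + 22.76·0.313756) = 2.5132.
At M' = 49: x_1* = 4.3981. Change: 4.3981 − 2.5132 = 1.8849.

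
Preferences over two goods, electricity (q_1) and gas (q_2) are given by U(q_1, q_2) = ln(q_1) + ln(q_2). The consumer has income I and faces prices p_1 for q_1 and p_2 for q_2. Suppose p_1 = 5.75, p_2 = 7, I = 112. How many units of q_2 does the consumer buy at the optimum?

Tangency: MRS = q_2/q_1 = p_1/p_2.
So p_2·q_2 = p_1·q_1; combined with the budget, a share 0.5 of income goes to q_1.
Demand: q_1*(p_1,p_2,I) = 0.5·I/p_1 and q_2* = 0.5·I/p_2.
At p_1=5.75, p_2=7, I=112: q_2* = 0.5·112/7 = 8.

q_2* = 8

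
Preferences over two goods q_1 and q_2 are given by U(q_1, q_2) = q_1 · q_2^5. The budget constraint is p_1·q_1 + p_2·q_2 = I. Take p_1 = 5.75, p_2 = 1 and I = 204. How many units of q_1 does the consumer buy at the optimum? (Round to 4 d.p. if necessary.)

q_1* = 5.913

The MRS is (1/5)·q_2/q_1. Set MRS = p_1/p_2.
Rearranging, p_2·q_2 = 5·p_1·q_1. Substituting into the budget gives p_1·q_1·(1 + 5) = I.
Demand: q_1*(p_1,p_2,I) = 1/6·I/p_1 and q_2* = 5/6·I/p_2.
At p_1=5.75, p_2=1, I=204: q_1* = 1/6·204/5.75 = 5.913.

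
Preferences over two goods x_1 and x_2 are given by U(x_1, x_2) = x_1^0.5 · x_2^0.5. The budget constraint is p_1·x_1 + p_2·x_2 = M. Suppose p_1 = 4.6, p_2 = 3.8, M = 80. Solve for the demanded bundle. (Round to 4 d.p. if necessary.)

x_1* = 8.6957, x_2* = 10.5263

MU_x_1/MU_x_2 = (0.5·x_2)/(0.5·x_1); tangency sets this equal to p_1/p_2.
So 0.5·p_2·x_2 = 0.5·p_1·x_1; combined with the budget, a share 0.5 of income goes to x_1.
Demand: x_1*(p_1,p_2,M) = 0.5·M/p_1 and x_2* = 0.5·M/p_2.
At p_1=4.6, p_2=3.8, M=80: x_1* = 0.5·80/4.6 = 8.6957, x_2* = 10.5263.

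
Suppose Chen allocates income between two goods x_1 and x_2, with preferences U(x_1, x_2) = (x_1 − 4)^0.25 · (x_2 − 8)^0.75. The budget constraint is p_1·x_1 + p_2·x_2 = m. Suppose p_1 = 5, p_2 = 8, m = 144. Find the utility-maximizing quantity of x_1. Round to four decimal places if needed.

x_1* = 7

Let x_1' = x_1−4, x_2' = x_2−8. MRS = (1/3)·x_2'/x_1' = p_1/p_2.
After buying the subsistence bundle (4, 8), a share 0.25 of the remaining income goes to x_1: x_1* = 4 + 0.25·(m − 4p_1 − 8p_2)/p_1.
Discretionary income = 144 − 4·5 − 8·8 = 60; x_1* = 4 + 0.25·60/5 = 7.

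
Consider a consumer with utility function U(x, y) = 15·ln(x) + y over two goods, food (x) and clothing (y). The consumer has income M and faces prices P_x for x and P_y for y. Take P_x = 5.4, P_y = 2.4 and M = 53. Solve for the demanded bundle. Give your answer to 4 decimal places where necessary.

x* = 6.6667, y* = 7.0833

Set MRS = P_x/P_y: (15/x)/1 = P_x/P_y.
So x*(P_x,P_y) = 15·P_y/P_x, independent of income; and y* = (M − 15·P_y)/P_y.
At the given prices: x* = 15·2.4/5.4 = 6.6667, and y* = 7.0833.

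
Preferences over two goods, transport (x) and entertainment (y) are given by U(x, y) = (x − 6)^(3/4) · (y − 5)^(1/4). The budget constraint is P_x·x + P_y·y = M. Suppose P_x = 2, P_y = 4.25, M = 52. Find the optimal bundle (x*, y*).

x* = 13.0312, y* = 6.1029

This is Cobb-Douglas in (x−6, y−5): tangency gives 0.75·P_y·(y−5) = 0.25·P_x·(x−6).
After buying the subsistence bundle (6, 5), a share 0.75 of the remaining income goes to x: x* = 6 + 0.75·(M − 6P_x − 5P_y)/P_x.
Discretionary income = 52 − 6·2 − 5·4.25 = 18.75; x* = 6 + 0.75·18.75/2 = 13.0312; y* = 5 + 0.25·18.75/4.25 = 6.1029.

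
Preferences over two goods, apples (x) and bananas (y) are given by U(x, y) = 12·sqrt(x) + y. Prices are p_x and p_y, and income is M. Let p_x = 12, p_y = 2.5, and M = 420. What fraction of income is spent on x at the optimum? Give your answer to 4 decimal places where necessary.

Plugging in: x* = (6·2.5/12)² = 1.5625, y* = 160.5.
Expenditure on x: 12·1.5625 = 18.75; share = 0.0446.

share on x = 0.0446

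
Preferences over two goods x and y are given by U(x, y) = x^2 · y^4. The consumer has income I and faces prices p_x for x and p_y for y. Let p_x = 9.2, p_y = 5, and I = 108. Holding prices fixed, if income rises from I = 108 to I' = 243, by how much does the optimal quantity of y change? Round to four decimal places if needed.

Δy* = 18

At p_x=9.2, p_y=5, I=108: y* = 2/3·108/5 = 14.4.
At I' = 243: y* = 32.4. Change: 32.4 − 14.4 = 18.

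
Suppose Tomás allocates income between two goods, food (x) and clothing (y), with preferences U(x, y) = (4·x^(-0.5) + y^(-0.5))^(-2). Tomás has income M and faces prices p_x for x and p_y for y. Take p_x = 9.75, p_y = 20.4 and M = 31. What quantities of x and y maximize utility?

x* = 2.109, y* = 0.5116

MRS = MU_x/MU_y = 4·(y/x)^(1.5). Set equal to p_x/p_y.
Hence y/x = ((1/4)·p_x/p_y)^(1/(1.5)), i.e. raised to the 2/3 power.
With the ratio pinned down, the budget gives x* = M/(p_x + p_y·(y/x)) and y* = (y/x)·x*.
Numerically y/x = 0.242592, so x* = 31/(9.75 + 20.4·0.242592) = 2.109 and y* = 0.242592·2.109 = 0.5116.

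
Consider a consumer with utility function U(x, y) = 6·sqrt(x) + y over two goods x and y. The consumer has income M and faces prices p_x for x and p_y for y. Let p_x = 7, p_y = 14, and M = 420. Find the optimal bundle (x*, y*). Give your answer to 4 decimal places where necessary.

Utility is quasi-linear in y; the FOC for x is 3/√x = p_x/p_y.
Solve: √x = 3·p_y/p_x, so x*(p_x,p_y) = (3·p_y/p_x)², and y* = (M − p_x·x*)/p_y.
Plugging in: x* = (3·14/7)² = 36, y* = 12.

x* = 36, y* = 12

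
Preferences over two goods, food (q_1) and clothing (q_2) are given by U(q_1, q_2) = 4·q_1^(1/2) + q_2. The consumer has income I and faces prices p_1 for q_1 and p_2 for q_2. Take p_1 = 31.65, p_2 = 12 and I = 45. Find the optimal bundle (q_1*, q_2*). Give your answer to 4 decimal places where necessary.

Set MRS = p_1/p_2: 2·q_1^(−1/2) = p_1/p_2.
Solve: √q_1 = 2·p_2/p_1, so q_1*(p_1,p_2) = (2·p_2/p_1)², and q_2* = (I − p_1·q_1*)/p_2.
Plugging in: q_1* = (2·12/31.65)² = 0.575, q_2* = 2.2334.

q_1* = 0.575, q_2* = 2.2334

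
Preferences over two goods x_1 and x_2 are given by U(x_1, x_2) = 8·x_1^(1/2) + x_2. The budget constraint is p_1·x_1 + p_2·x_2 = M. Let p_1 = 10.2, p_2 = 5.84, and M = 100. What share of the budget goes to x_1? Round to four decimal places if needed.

MU_x_1 = 4/√x_1, MU_x_2 = 1. Tangency: 4/√x_1 = p_1/p_2.
Solve: √x_1 = 4·p_2/p_1, so x_1*(p_1,p_2) = (4·p_2/p_1)², and x_2* = (M − p_1·x_1*)/p_2.
Plugging in: x_1* = (4·5.84/10.2)² = 5.245, x_2* = 7.9625.
Expenditure on x_1: 10.2·5.245 = 53.499; share = 0.535.

share on x_1 = 0.535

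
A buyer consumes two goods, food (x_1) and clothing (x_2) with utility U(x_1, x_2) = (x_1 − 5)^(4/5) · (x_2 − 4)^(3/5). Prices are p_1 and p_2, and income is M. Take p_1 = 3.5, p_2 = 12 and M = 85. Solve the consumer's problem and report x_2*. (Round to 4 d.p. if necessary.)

x_2* = 4.6964

MRS = (4/3)·(x_2−4)/(x_1−5). Tangency with p_1/p_2 gives x_2−4 = (3/4)·(p_1/p_2)·(x_1−5).
After buying the subsistence bundle (5, 4), a share 4/7 of the remaining income goes to x_1: x_1* = 5 + 4/7·(M − 5p_1 − 4p_2)/p_1.
Discretionary income = 85 − 5·3.5 − 4·12 = 19.5; x_2* = 4 + 3/7·19.5/12 = 4.6964.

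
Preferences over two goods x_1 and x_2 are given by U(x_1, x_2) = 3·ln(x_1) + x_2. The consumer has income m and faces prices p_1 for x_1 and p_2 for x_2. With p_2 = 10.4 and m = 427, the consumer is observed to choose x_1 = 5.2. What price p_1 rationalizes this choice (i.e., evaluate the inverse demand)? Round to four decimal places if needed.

p_1 = 6

MU_x_1 = 3/x_1, MU_x_2 = 1. Tangency: 3/x_1 = p_1/p_2.
So x_1*(p_1,p_2) = 3·p_2/p_1, independent of income; and x_2* = (m − 3·p_2)/p_2.
Set x_1* = 5.2 in the demand function and solve for p_1: p_1 = 6.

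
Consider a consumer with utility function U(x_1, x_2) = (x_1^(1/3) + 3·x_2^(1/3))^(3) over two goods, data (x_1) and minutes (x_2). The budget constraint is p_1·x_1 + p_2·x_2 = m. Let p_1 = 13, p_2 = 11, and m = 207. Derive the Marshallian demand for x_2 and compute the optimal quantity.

From the CES first-order condition, (1/3)·(x_2/x_1)^(2/3) = p_1/p_2.
Hence x_2/x_1 = (3·p_1/p_2)^(1/(2/3)), i.e. raised to the 1.5 power.
With the ratio pinned down, the budget gives x_1* = m/(p_1 + p_2·(x_2/x_1)) and x_2* = (x_2/x_1)·x_1*.
Numerically x_2/x_1 = 6.67587, so x_1* = 207/(13 + 11·6.67587) = 2.3949 and x_2* = 6.67587·2.3949 = 15.9879.

x_2* = 15.9879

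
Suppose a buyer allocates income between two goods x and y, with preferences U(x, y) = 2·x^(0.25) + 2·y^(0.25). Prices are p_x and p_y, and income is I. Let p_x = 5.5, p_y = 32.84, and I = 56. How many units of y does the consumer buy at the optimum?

MRS = MU_x/MU_y = (y/x)^(0.75). Set equal to p_x/p_y.
Hence y/x = (p_x/p_y)^(1/(0.75)), i.e. raised to the 4/3 power.
With the ratio pinned down, the budget gives x* = I/(p_x + p_y·(y/x)) and y* = (y/x)·x*.
Numerically y/x = 0.092317, so x* = 56/(5.5 + 32.84·0.092317) = 6.5638 and y* = 0.092317·6.5638 = 0.6059.

y* = 0.6059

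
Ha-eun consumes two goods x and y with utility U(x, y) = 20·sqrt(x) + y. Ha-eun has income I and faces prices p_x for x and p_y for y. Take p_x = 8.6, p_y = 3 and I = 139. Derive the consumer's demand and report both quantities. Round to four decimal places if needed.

MU_x = 10/√x, MU_y = 1. Tangency: 10/√x = p_x/p_y.
Solve: √x = 10·p_y/p_x, so x*(p_x,p_y) = (10·p_y/p_x)², and y* = (I − p_x·x*)/p_y.
Plugging in: x* = (10·3/8.6)² = 12.1687, y* = 11.4496.

x* = 12.1687, y* = 11.4496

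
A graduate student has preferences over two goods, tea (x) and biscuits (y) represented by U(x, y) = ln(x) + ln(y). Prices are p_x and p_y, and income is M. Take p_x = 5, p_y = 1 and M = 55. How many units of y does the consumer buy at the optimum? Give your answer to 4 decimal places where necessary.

MU_x/MU_y = (y)/(x); tangency sets this equal to p_x/p_y.
Rearranging, p_y·y = p_x·x. Substituting into the budget gives p_x·x·(1 + 1) = M.
Demand: x*(p_x,p_y,M) = 0.5·M/p_x and y* = 0.5·M/p_y.
At p_x=5, p_y=1, M=55: y* = 0.5·55/1 = 27.5.

y* = 27.5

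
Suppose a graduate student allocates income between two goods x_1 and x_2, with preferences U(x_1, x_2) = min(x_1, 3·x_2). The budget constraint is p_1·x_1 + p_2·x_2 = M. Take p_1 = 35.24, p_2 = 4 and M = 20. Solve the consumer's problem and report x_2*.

Leontief preferences: the optimum is at the kink where x_1/3 = x_2/1, i.e. x_2 = (1/3)·x_1.
Budget: p_1·x_1 + p_2·(1/3)·x_1 = M, so (3·p_1 + p_2)·x_1 = 3·M.
Demand: x_1*(p_1,p_2,M) = 3·M/(3·p_1 + p_2), x_2* = M/(3·p_1 + p_2).
Here 3·35.24 + 4 = 109.72, giving x_2* = 0.1823.

x_2* = 0.1823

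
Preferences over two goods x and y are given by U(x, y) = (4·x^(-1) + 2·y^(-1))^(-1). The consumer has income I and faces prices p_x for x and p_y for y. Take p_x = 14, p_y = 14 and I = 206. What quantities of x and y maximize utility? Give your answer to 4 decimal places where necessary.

Substitute y = (y/x)·x into the budget: x* = I/(p_x + p_y·(y/x)).
Numerically y/x = 0.707107, so x* = 206/(14 + 14·0.707107) = 8.6194 and y* = 0.707107·8.6194 = 6.0949.

x* = 8.6194, y* = 6.0949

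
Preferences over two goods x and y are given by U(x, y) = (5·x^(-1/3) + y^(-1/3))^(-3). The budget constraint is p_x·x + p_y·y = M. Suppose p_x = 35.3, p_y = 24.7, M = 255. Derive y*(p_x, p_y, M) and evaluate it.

MU_x ∝ 5·x^(-4/3), MU_y ∝ y^(-4/3), so MRS = 5·(y/x)^(4/3) = p_x/p_y.
Hence y/x = ((1/5)·p_x/p_y)^(1/(4/3)), i.e. raised to the 0.75 power.
Substitute y = (y/x)·x into the budget: x* = M/(p_x + p_y·(y/x)).
Numerically y/x = 0.390914, so x* = 255/(35.3 + 24.7·0.390914) = 5.6723 and y* = 0.390914·5.6723 = 2.2174.

y* = 2.2174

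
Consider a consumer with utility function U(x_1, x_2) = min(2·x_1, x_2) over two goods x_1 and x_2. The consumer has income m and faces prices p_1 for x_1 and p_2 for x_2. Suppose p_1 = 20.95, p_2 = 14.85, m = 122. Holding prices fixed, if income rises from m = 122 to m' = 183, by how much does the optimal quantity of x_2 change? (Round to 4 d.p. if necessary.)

Δx_2* = 2.4087

Leontief preferences: the optimum is at the kink where x_1/1 = x_2/2, i.e. x_2 = 2·x_1.
Budget: p_1·x_1 + p_2·2·x_1 = m, so (p_1 + 2·p_2)·x_1 = m.
Demand: x_1*(p_1,p_2,m) = m/(p_1 + 2·p_2), x_2* = 2·m/(p_1 + 2·p_2).
Here 20.95 + 2·14.85 = 50.65, giving x_2* = 4.8174.
At m' = 183: x_2* = 7.2261. Change: 7.2261 − 4.8174 = 2.4087.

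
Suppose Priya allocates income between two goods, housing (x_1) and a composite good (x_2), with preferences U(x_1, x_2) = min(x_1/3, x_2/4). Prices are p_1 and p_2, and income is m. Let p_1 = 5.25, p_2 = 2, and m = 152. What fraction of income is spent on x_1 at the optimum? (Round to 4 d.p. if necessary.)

share on x_1 = 0.6632

With perfect complements, no substitution: consume in ratio x_1:x_2 = 3:4.
Budget: p_1·x_1 + p_2·(4/3)·x_1 = m, so (3·p_1 + 4·p_2)·x_1 = 3·m.
Demand: x_1*(p_1,p_2,m) = 3·m/(3·p_1 + 4·p_2), x_2* = 4·m/(3·p_1 + 4·p_2).
Here 3·5.25 + 4·2 = 23.75, giving x_1* = 19.2 and x_2* = 25.6.
Expenditure on x_1: 5.25·19.2 = 100.8; share = 0.6632.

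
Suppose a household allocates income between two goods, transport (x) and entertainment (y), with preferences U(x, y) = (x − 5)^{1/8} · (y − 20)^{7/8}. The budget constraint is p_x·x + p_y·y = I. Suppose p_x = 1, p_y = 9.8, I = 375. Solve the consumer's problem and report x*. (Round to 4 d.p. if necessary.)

x* = 26.75

This is Cobb-Douglas in (x−5, y−20): tangency gives 0.125·p_y·(y−20) = 0.875·p_x·(x−5).
Substituting into the budget: x* = 5 + 0.125·(I − 5·p_x − 20·p_y)/p_x, and y* = 20 + 0.875·(…)/p_y.
Discretionary income = 375 − 5·1 − 20·9.8 = 174; x* = 5 + 0.125·174/1 = 26.75.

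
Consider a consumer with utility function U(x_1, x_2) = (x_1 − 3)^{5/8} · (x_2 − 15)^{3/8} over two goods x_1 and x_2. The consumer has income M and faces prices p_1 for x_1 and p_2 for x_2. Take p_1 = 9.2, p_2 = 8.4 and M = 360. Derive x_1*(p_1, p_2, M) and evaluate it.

x_1* = 17.0217

Let x_1' = x_1−3, x_2' = x_2−15. MRS = (5/3)·x_2'/x_1' = p_1/p_2.
After buying the subsistence bundle (3, 15), a share 0.625 of the remaining income goes to x_1: x_1* = 3 + 0.625·(M − 3p_1 − 15p_2)/p_1.
Discretionary income = 360 − 3·9.2 − 15·8.4 = 206.4; x_1* = 3 + 0.625·206.4/9.2 = 17.0217.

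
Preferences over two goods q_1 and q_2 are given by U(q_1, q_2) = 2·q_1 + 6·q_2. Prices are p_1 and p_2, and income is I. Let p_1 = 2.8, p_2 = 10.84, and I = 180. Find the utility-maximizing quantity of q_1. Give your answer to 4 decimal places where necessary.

Numerically: q_1* = 64.2857, q_2* = 0.

q_1* = 64.2857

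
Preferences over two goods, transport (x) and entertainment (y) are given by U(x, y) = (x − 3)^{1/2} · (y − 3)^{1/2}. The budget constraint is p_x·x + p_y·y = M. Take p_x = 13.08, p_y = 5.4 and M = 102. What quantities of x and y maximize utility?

Let x' = x−3, y' = y−3. MRS = y'/x' = p_x/p_y.
After buying the subsistence bundle (3, 3), a share 0.5 of the remaining income goes to x: x* = 3 + 0.5·(M − 3p_x − 3p_y)/p_x.
Discretionary income = 102 − 3·13.08 − 3·5.4 = 46.56; x* = 3 + 0.5·46.56/13.08 = 4.7798; y* = 3 + 0.5·46.56/5.4 = 7.3111.

x* = 4.7798, y* = 7.3111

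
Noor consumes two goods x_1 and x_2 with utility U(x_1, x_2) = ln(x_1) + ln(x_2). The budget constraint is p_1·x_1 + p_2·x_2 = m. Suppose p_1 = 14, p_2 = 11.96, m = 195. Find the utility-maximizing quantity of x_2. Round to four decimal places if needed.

MU_x_1/MU_x_2 = (x_2)/(x_1); tangency sets this equal to p_1/p_2.
Rearranging, p_2·x_2 = p_1·x_1. Substituting into the budget gives p_1·x_1·(1 + 1) = m.
Demand: x_1*(p_1,p_2,m) = 0.5·m/p_1 and x_2* = 0.5·m/p_2.
At p_1=14, p_2=11.96, m=195: x_2* = 0.5·195/11.96 = 8.1522.

x_2* = 8.1522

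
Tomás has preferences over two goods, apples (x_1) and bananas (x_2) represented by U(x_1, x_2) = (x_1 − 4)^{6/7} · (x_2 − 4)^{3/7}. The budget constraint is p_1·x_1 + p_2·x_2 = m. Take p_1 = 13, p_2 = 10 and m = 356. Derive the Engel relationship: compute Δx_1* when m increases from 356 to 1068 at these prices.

MRS = 2·(x_2−4)/(x_1−4). Tangency with p_1/p_2 gives x_2−4 = (1/2)·(p_1/p_2)·(x_1−4).
After buying the subsistence bundle (4, 4), a share 2/3 of the remaining income goes to x_1: x_1* = 4 + 2/3·(m − 4p_1 − 4p_2)/p_1.
Discretionary income = 356 − 4·13 − 4·10 = 264; x_1* = 4 + 2/3·264/13 = 17.5385.
At m' = 1068: x_1* = 54.0513. Change: 54.0513 − 17.5385 = 36.5128.

Δx_1* = 36.5128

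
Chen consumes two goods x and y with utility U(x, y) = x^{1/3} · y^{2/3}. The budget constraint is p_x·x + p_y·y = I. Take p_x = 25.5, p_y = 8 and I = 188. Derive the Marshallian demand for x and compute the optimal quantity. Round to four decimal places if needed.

The MRS is (1/2)·y/x. Set MRS = p_x/p_y.
Rearranging, p_y·y = 2·p_x·x. Substituting into the budget gives p_x·x·(1 + 2) = I.
Demand: x*(p_x,p_y,I) = 1/3·I/p_x and y* = 2/3·I/p_y.
At p_x=25.5, p_y=8, I=188: x* = 1/3·188/25.5 = 2.4575.

x* = 2.4575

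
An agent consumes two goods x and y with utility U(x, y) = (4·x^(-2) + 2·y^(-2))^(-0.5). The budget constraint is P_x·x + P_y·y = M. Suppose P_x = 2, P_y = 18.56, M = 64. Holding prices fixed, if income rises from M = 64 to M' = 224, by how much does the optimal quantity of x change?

Δx* = 17.758

With the ratio pinned down, the budget gives x* = M/(P_x + P_y·(y/x)) and y* = (y/x)·x*.
Numerically y/x = 0.377695, so x* = 64/(2 + 18.56·0.377695) = 7.1032.
At M' = 224: x* = 24.8612. Change: 24.8612 − 7.1032 = 17.758.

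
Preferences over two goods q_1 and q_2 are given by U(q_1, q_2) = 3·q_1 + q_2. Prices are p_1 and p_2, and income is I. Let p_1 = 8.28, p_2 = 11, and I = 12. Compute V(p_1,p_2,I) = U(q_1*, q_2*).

Linear utility — the consumer picks whichever good has higher MU/price: 3/8.28 = 0.3623 vs 1/11 = 0.0909.
q_1 gives more utility per dollar, so spend all income on q_1: q_1* = I/p_1, q_2* = 0.
Numerically: q_1* = 1.4493, q_2* = 0.
Utility at the optimum: U(1.4493, 0) = 4.3478.

V = 4.3478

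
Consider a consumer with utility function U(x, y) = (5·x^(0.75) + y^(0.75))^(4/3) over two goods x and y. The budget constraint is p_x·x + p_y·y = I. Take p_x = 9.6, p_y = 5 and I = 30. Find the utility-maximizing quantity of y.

y* = 0.0672

From the CES first-order condition, 5·(y/x)^(0.25) = p_x/p_y.
Hence y/x = ((1/5)·p_x/p_y)^(1/(0.25)), i.e. raised to the 4 power.
Substitute y = (y/x)·x into the budget: x* = I/(p_x + p_y·(y/x)).
Numerically y/x = 0.021743, so x* = 30/(9.6 + 5·0.021743) = 3.09 and y* = 0.021743·3.09 = 0.0672.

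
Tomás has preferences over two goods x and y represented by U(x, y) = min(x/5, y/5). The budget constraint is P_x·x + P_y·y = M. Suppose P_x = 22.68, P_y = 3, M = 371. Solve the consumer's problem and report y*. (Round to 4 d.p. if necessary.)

With perfect complements, no substitution: consume in ratio x:y = 5:5.
Budget: P_x·x + P_y·x = M, so (5·P_x + 5·P_y)·x = 5·M.
Demand: x*(P_x,P_y,M) = 5·M/(5·P_x + 5·P_y), y* = 5·M/(5·P_x + 5·P_y).
Here 5·22.68 + 5·3 = 128.4, giving y* = 14.447.

y* = 14.447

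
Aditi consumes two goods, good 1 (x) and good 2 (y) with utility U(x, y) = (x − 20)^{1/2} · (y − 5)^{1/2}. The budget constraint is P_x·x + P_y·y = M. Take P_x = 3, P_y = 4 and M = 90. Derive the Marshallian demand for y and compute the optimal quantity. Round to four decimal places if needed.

Substituting into the budget: x* = 20 + 0.5·(M − 20·P_x − 5·P_y)/P_x, and y* = 5 + 0.5·(…)/P_y.
Discretionary income = 90 − 20·3 − 5·4 = 10; y* = 5 + 0.5·10/4 = 6.25.

y* = 6.25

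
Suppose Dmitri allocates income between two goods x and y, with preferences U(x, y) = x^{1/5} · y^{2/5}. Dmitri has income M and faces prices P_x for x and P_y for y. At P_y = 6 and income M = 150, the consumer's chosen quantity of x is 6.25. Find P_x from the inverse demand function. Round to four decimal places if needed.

P_x = 8

MU_x/MU_y = (0.2·y)/(0.4·x); tangency sets this equal to P_x/P_y.
So 0.2·P_y·y = 0.4·P_x·x; combined with the budget, a share 1/3 of income goes to x.
Demand: x*(P_x,P_y,M) = 1/3·M/P_x and y* = 2/3·M/P_y.
Set x* = 6.25 in the demand function and solve for P_x: P_x = 8.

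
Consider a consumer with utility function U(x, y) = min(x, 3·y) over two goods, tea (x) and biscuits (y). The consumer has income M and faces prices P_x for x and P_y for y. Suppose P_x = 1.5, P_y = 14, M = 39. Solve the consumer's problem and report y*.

Leontief preferences: the optimum is at the kink where x/3 = y/1, i.e. y = (1/3)·x.
Budget: P_x·x + P_y·(1/3)·x = M, so (3·P_x + P_y)·x = 3·M.
Demand: x*(P_x,P_y,M) = 3·M/(3·P_x + P_y), y* = M/(3·P_x + P_y).
Here 3·1.5 + 14 = 18.5, giving y* = 2.1081.

y* = 2.1081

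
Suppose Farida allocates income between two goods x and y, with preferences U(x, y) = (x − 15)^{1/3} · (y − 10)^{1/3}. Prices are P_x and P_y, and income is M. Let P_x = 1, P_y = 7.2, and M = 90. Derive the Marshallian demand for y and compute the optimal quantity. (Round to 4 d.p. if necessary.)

y* = 10.2083

This is Cobb-Douglas in (x−15, y−10): tangency gives 1/3·P_y·(y−10) = 1/3·P_x·(x−15).
Substituting into the budget: x* = 15 + 0.5·(M − 15·P_x − 10·P_y)/P_x, and y* = 10 + 0.5·(…)/P_y.
Discretionary income = 90 − 15·1 − 10·7.2 = 3; y* = 10 + 0.5·3/7.2 = 10.2083.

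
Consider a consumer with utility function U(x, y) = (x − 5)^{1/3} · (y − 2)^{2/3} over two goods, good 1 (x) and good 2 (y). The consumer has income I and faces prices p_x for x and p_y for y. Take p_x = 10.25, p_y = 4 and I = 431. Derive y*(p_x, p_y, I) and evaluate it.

MRS = (1/2)·(y−2)/(x−5). Tangency with p_x/p_y gives y−2 = 2·(p_x/p_y)·(x−5).
After buying the subsistence bundle (5, 2), a share 1/3 of the remaining income goes to x: x* = 5 + 1/3·(I − 5p_x − 2p_y)/p_x.
Discretionary income = 431 − 5·10.25 − 2·4 = 371.75; y* = 2 + 2/3·371.75/4 = 63.9583.

y* = 63.9583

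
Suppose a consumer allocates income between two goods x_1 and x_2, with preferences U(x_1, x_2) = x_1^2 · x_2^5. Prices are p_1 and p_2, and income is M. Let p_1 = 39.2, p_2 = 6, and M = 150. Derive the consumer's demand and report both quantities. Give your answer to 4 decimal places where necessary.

The MRS is (2/5)·x_2/x_1. Set MRS = p_1/p_2.
Rearranging, p_2·x_2 = (5/2)·p_1·x_1. Substituting into the budget gives p_1·x_1·(1 + (5/2)) = M.
Demand: x_1*(p_1,p_2,M) = 2/7·M/p_1 and x_2* = 5/7·M/p_2.
At p_1=39.2, p_2=6, M=150: x_1* = 2/7·150/39.2 = 1.0933, x_2* = 17.8571.

x_1* = 1.0933, x_2* = 17.8571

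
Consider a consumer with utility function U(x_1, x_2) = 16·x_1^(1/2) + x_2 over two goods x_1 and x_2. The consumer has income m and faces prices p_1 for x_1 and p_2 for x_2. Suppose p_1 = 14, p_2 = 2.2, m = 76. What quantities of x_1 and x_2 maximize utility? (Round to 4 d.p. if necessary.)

x_1* = 1.5804, x_2* = 24.4883

Set MRS = p_1/p_2: 8·x_1^(−1/2) = p_1/p_2.
Solve: √x_1 = 8·p_2/p_1, so x_1*(p_1,p_2) = (8·p_2/p_1)², and x_2* = (m − p_1·x_1*)/p_2.
Plugging in: x_1* = (8·2.2/14)² = 1.5804, x_2* = 24.4883.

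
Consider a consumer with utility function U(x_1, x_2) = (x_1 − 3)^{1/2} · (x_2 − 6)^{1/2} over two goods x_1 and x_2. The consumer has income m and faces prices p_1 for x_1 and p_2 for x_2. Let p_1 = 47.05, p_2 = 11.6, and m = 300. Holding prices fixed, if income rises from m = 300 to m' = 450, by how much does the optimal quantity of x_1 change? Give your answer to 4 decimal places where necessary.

Δx_1* = 1.594

Let x_1' = x_1−3, x_2' = x_2−6. MRS = x_2'/x_1' = p_1/p_2.
Substituting into the budget: x_1* = 3 + 0.5·(m − 3·p_1 − 6·p_2)/p_1, and x_2* = 6 + 0.5·(…)/p_2.
Discretionary income = 300 − 3·47.05 − 6·11.6 = 89.25; x_1* = 3 + 0.5·89.25/47.05 = 3.9485.
At m' = 450: x_1* = 5.5425. Change: 5.5425 − 3.9485 = 1.594.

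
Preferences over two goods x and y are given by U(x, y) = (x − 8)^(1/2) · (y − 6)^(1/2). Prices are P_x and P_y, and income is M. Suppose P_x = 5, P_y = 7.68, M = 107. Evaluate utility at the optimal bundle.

Discretionary income = 107 − 8·5 − 6·7.68 = 20.92; x* = 8 + 0.5·20.92/5 = 10.092; y* = 6 + 0.5·20.92/7.68 = 7.362.
Utility at the optimum: U(10.092, 7.362) = 1.688.

V = 1.688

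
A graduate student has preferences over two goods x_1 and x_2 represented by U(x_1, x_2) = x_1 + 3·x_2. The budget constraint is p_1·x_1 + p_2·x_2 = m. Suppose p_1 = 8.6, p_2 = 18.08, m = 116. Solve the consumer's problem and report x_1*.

x_1* = 0

Linear utility — the consumer picks whichever good has higher MU/price: 1/8.6 = 0.1163 vs 3/18.08 = 0.1659.
x_2 gives more utility per dollar, so spend all income on x_2: x_2* = m/p_2, x_1* = 0.
Numerically: x_1* = 0, x_2* = 6.4159.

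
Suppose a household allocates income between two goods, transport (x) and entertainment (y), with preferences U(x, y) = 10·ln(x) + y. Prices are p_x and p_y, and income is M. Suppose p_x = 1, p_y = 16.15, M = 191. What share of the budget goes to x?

Set MRS = p_x/p_y: (10/x)/1 = p_x/p_y.
So x*(p_x,p_y) = 10·p_y/p_x, independent of income; and y* = (M − 10·p_y)/p_y.
At the given prices: x* = 10·16.15/1 = 161.5, and y* = 1.8266.
Expenditure on x: 1·161.5 = 161.5; share = 0.8455.

share on x = 0.8455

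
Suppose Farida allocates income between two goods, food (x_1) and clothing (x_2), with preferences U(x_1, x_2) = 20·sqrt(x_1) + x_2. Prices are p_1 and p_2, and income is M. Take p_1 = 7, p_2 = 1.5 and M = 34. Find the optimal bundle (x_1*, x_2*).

x_1* = 4.5918, x_2* = 1.2381

Plugging in: x_1* = (10·1.5/7)² = 4.5918, x_2* = 1.2381.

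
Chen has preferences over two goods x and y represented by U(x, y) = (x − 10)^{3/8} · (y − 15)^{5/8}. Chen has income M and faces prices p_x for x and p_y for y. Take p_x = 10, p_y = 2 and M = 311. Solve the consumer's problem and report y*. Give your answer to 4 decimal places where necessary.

y* = 71.5625

MRS = (3/5)·(y−15)/(x−10). Tangency with p_x/p_y gives y−15 = (5/3)·(p_x/p_y)·(x−10).
After buying the subsistence bundle (10, 15), a share 0.375 of the remaining income goes to x: x* = 10 + 0.375·(M − 10p_x − 15p_y)/p_x.
Discretionary income = 311 − 10·10 − 15·2 = 181; y* = 15 + 0.625·181/2 = 71.5625.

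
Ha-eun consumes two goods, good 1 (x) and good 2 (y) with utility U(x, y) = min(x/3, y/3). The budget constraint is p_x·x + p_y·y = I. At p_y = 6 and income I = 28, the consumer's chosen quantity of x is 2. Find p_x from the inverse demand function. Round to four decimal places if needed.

Leontief preferences: the optimum is at the kink where x/3 = y/3, i.e. y = x.
Budget: p_x·x + p_y·x = I, so (3·p_x + 3·p_y)·x = 3·I.
Demand: x*(p_x,p_y,I) = 3·I/(3·p_x + 3·p_y), y* = 3·I/(3·p_x + 3·p_y).
Set x* = 2 in the demand function and solve for p_x: p_x = 8.

p_x = 8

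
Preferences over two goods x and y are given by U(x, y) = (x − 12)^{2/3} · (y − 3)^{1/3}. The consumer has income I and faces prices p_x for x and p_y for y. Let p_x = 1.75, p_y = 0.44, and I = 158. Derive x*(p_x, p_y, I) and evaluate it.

MRS = 2·(y−3)/(x−12). Tangency with p_x/p_y gives y−3 = (1/2)·(p_x/p_y)·(x−12).
Substituting into the budget: x* = 12 + 2/3·(I − 12·p_x − 3·p_y)/p_x, and y* = 3 + 1/3·(…)/p_y.
Discretionary income = 158 − 12·1.75 − 3·0.44 = 135.68; x* = 12 + 2/3·135.68/1.75 = 63.6876.

x* = 63.6876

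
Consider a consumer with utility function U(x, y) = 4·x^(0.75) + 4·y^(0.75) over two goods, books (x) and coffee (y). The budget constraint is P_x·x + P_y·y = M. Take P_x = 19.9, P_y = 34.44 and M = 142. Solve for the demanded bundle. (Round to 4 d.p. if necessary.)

x* = 5.9817, y* = 0.6668

MRS = MU_x/MU_y = (y/x)^(0.25). Set equal to P_x/P_y.
Hence y/x = (P_x/P_y)^(1/(0.25)), i.e. raised to the 4 power.
With the ratio pinned down, the budget gives x* = M/(P_x + P_y·(y/x)) and y* = (y/x)·x*.
Numerically y/x = 0.11147, so x* = 142/(19.9 + 34.44·0.11147) = 5.9817 and y* = 0.11147·5.9817 = 0.6668.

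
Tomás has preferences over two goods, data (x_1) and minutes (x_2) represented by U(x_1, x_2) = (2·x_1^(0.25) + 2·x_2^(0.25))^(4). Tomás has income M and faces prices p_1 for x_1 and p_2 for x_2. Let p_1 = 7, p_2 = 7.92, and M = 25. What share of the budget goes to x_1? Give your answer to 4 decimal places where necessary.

From the CES first-order condition, (x_2/x_1)^(0.75) = p_1/p_2.
Hence x_2/x_1 = (p_1/p_2)^(1/(0.75)), i.e. raised to the 4/3 power.
With the ratio pinned down, the budget gives x_1* = M/(p_1 + p_2·(x_2/x_1)) and x_2* = (x_2/x_1)·x_1*.
Numerically x_2/x_1 = 0.848198, so x_1* = 25/(7 + 7.92·0.848198) = 1.8225 and x_2* = 0.848198·1.8225 = 1.5458.
Expenditure on x_1: 7·1.8225 = 12.7572; share = 0.5103.

share on x_1 = 0.5103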